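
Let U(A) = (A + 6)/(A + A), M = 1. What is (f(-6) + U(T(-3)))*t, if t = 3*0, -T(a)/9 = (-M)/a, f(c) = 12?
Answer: 0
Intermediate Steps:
T(a) = 9/a (T(a) = -9*(-1*1)/a = -(-9)/a = 9/a)
U(A) = (6 + A)/(2*A) (U(A) = (6 + A)/((2*A)) = (6 + A)*(1/(2*A)) = (6 + A)/(2*A))
t = 0
(f(-6) + U(T(-3)))*t = (12 + (6 + 9/(-3))/(2*((9/(-3)))))*0 = (12 + (6 + 9*(-⅓))/(2*((9*(-⅓)))))*0 = (12 + (½)*(6 - 3)/(-3))*0 = (12 + (½)*(-⅓)*3)*0 = (12 - ½)*0 = (23/2)*0 = 0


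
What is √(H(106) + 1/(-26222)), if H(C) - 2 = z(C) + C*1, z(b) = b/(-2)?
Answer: √37817604398/26222 ≈ 7.4162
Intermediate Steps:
z(b) = -b/2 (z(b) = b*(-½) = -b/2)
H(C) = 2 + C/2 (H(C) = 2 + (-C/2 + C*1) = 2 + (-C/2 + C) = 2 + C/2)
√(H(106) + 1/(-26222)) = √((2 + (½)*106) + 1/(-26222)) = √((2 + 53) - 1/26222) = √(55 - 1/26222) = √(1442209/26222) = √37817604398/26222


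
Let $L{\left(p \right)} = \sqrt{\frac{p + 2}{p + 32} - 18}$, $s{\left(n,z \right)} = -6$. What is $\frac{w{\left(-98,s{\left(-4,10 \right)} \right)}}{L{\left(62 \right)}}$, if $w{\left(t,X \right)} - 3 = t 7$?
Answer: $\frac{683 i \sqrt{38258}}{814} \approx 164.12 i$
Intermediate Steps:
$w{\left(t,X \right)} = 3 + 7 t$ ($w{\left(t,X \right)} = 3 + t 7 = 3 + 7 t$)
$L{\left(p \right)} = \sqrt{-18 + \frac{2 + p}{32 + p}}$ ($L{\left(p \right)} = \sqrt{\frac{2 + p}{32 + p} - 18} = \sqrt{-18 + \frac{2 + p}{32 + p}}$)
$\frac{w{\left(-98,s{\left(-4,10 \right)} \right)}}{L{\left(62 \right)}} = \frac{3 + 7 \left(-98\right)}{\sqrt{\frac{-574 - 1054}{32 + 62}}} = \frac{3 - 686}{\sqrt{\frac{-574 - 1054}{94}}} = - \frac{683}{\sqrt{\frac{1}{94} \left(-1628\right)}} = - \frac{683}{\sqrt{- \frac{814}{47}}} = - \frac{683}{\frac{1}{47} i \sqrt{38258}} = - 683 \left(- \frac{i \sqrt{38258}}{814}\right) = \frac{683 i \sqrt{38258}}{814}$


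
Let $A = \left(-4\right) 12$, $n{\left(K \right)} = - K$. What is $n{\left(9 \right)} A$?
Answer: $432$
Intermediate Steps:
$A = -48$
$n{\left(9 \right)} A = \left(-1\right) 9 \left(-48\right) = \left(-9\right) \left(-48\right) = 432$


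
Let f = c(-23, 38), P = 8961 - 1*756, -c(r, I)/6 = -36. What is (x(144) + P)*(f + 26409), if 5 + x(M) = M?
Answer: 222159000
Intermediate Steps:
c(r, I) = 216 (c(r, I) = -6*(-36) = 216)
x(M) = -5 + M
P = 8205 (P = 8961 - 756 = 8205)
f = 216
(x(144) + P)*(f + 26409) = ((-5 + 144) + 8205)*(216 + 26409) = (139 + 8205)*26625 = 8344*26625 = 222159000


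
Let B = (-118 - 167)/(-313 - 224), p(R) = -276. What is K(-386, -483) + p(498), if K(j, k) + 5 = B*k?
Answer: -96184/179 ≈ -537.34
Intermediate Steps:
B = 95/179 (B = -285/(-537) = -285*(-1/537) = 95/179 ≈ 0.53073)
K(j, k) = -5 + 95*k/179
K(-386, -483) + p(498) = (-5 + (95/179)*(-483)) - 276 = (-5 - 45885/179) - 276 = -46780/179 - 276 = -96184/179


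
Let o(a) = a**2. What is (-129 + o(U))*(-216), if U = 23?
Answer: -86400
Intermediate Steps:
(-129 + o(U))*(-216) = (-129 + 23**2)*(-216) = (-129 + 529)*(-216) = 400*(-216) = -86400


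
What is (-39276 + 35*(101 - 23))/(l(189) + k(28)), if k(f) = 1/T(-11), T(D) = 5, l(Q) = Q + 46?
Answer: -30455/196 ≈ -155.38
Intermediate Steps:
l(Q) = 46 + Q
k(f) = ⅕ (k(f) = 1/5 = ⅕)
(-39276 + 35*(101 - 23))/(l(189) + k(28)) = (-39276 + 35*(101 - 23))/((46 + 189) + ⅕) = (-39276 + 35*78)/(235 + ⅕) = (-39276 + 2730)/(1176/5) = -36546*5/1176 = -30455/196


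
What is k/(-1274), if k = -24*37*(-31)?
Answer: -13764/637 ≈ -21.608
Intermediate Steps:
k = 27528 (k = -888*(-31) = 27528)
k/(-1274) = 27528/(-1274) = 27528*(-1/1274) = -13764/637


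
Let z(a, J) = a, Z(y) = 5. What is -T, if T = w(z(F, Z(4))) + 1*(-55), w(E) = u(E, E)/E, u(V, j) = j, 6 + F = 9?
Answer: 54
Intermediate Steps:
F = 3 (F = -6 + 9 = 3)
w(E) = 1 (w(E) = E/E = 1)
T = -54 (T = 1 + 1*(-55) = 1 - 55 = -54)
-T = -1*(-54) = 54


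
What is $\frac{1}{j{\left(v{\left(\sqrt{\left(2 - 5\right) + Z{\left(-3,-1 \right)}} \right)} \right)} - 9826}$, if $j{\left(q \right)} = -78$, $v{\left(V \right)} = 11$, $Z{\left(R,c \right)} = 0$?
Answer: $- \frac{1}{9904} \approx -0.00010097$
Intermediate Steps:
$\frac{1}{j{\left(v{\left(\sqrt{\left(2 - 5\right) + Z{\left(-3,-1 \right)}} \right)} \right)} - 9826} = \frac{1}{-78 - 9826} = \frac{1}{-9904} = - \frac{1}{9904}$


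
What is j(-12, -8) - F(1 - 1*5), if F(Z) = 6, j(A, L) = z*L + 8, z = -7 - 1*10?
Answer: 138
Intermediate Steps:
z = -17 (z = -7 - 10 = -17)
j(A, L) = 8 - 17*L (j(A, L) = -17*L + 8 = 8 - 17*L)
j(-12, -8) - F(1 - 1*5) = (8 - 17*(-8)) - 1*6 = (8 + 136) - 6 = 144 - 6 = 138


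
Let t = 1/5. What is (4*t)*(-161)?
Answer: -644/5 ≈ -128.80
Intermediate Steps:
t = 1/5 ≈ 0.20000
(4*t)*(-161) = (4*(1/5))*(-161) = (4/5)*(-161) = -644/5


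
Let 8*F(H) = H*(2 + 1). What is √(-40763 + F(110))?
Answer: I*√162887/2 ≈ 201.8*I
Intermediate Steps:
F(H) = 3*H/8 (F(H) = (H*(2 + 1))/8 = (H*3)/8 = (3*H)/8 = 3*H/8)
√(-40763 + F(110)) = √(-40763 + (3/8)*110) = √(-40763 + 165/4) = √(-162887/4) = I*√162887/2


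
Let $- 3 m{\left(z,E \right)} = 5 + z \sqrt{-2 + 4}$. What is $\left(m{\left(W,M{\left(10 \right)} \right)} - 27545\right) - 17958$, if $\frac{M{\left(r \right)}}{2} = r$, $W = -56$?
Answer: $- \frac{136514}{3} + \frac{56 \sqrt{2}}{3} \approx -45478.0$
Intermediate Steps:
$M{\left(r \right)} = 2 r$
$m{\left(z,E \right)} = - \frac{5}{3} - \frac{z \sqrt{2}}{3}$ ($m{\left(z,E \right)} = - \frac{5 + z \sqrt{-2 + 4}}{3} = - \frac{5 + z \sqrt{2}}{3} = - \frac{5}{3} - \frac{z \sqrt{2}}{3}$)
$\left(m{\left(W,M{\left(10 \right)} \right)} - 27545\right) - 17958 = \left(\left(- \frac{5}{3} - - \frac{56 \sqrt{2}}{3}\right) - 27545\right) - 17958 = \left(\left(- \frac{5}{3} + \frac{56 \sqrt{2}}{3}\right) - 27545\right) - 17958 = \left(- \frac{82640}{3} + \frac{56 \sqrt{2}}{3}\right) - 17958 = - \frac{136514}{3} + \frac{56 \sqrt{2}}{3}$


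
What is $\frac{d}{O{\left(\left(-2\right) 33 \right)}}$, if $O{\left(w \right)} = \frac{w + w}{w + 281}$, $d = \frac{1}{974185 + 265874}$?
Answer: $- \frac{215}{163687788} \approx -1.3135 \cdot 10^{-6}$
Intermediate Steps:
$d = \frac{1}{1240059} \approx 8.0641 \cdot 10^{-7}$
$O{\left(w \right)} = \frac{2 w}{281 + w}$
$\frac{d}{O{\left(\left(-2\right) 33 \right)}} = \frac{1}{1240059 \frac{2 \left(\left(-2\right) 33\right)}{281 - 66}} = \frac{1}{1240059 \cdot 2 \left(-66\right) \frac{1}{281 - 66}} = \frac{1}{1240059 \cdot 2 \left(-66\right) \frac{1}{215}} = \frac{1}{1240059 \left(- \frac{132}{215}\right)} = \frac{1}{1240059} \left(- \frac{215}{132}\right) = - \frac{215}{163687788}$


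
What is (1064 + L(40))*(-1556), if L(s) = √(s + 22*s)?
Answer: -1655584 - 3112*√230 ≈ -1.7028e+6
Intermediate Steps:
L(s) = √23*√s (L(s) = √(23*s) = √23*√s)
(1064 + L(40))*(-1556) = (1064 + √23*√40)*(-1556) = (1064 + √23*(2*√10))*(-1556) = (1064 + 2*√230)*(-1556) = -1655584 - 3112*√230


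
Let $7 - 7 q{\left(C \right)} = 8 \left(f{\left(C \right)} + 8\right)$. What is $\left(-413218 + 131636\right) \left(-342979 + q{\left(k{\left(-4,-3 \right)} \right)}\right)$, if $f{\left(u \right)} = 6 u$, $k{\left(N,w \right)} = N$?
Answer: $96571282268$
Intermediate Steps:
$q{\left(C \right)} = - \frac{57}{7} - \frac{48 C}{7}$ ($q{\left(C \right)} = 1 - \frac{8 \left(6 C + 8\right)}{7} = 1 - \frac{8 \left(8 + 6 C\right)}{7} = 1 - \frac{64 + 48 C}{7} = 1 - \left(\frac{64}{7} + \frac{48 C}{7}\right) = - \frac{57}{7} - \frac{48 C}{7}$)
$\left(-413218 + 131636\right) \left(-342979 + q{\left(k{\left(-4,-3 \right)} \right)}\right) = \left(-413218 + 131636\right) \left(-342979 - - \frac{135}{7}\right) = - 281582 \left(-342979 + \left(- \frac{57}{7} + \frac{192}{7}\right)\right) = - 281582 \left(-342979 + \frac{135}{7}\right) = \left(-281582\right) \left(- \frac{2400718}{7}\right) = 96571282268$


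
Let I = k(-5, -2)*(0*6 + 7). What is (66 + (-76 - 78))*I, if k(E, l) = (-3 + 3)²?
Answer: 0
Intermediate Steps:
k(E, l) = 0 (k(E, l) = 0² = 0)
I = 0 (I = 0*(0*6 + 7) = 0*(0 + 7) = 0*7 = 0)
(66 + (-76 - 78))*I = (66 + (-76 - 78))*0 = (66 - 154)*0 = -88*0 = 0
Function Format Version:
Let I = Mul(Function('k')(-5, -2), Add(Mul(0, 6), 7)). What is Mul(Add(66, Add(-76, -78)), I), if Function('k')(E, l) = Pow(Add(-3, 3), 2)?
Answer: 0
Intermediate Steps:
Function('k')(E, l) = 0 (Function('k')(E, l) = Pow(0, 2) = 0)
I = 0 (I = Mul(0, Add(Mul(0, 6), 7)) = Mul(0, Add(0, 7)) = Mul(0, 7) = 0)
Mul(Add(66, Add(-76, -78)), I) = Mul(Add(66, Add(-76, -78)), 0) = Mul(Add(66, -154), 0) = Mul(-88, 0) = 0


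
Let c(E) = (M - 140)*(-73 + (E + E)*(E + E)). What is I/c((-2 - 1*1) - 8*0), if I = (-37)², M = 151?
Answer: -37/11 ≈ -3.3636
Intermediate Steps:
c(E) = -803 + 44*E² (c(E) = (151 - 140)*(-73 + (E + E)*(E + E)) = 11*(-73 + (2*E)*(2*E)) = 11*(-73 + 4*E²) = -803 + 44*E²)
I = 1369
I/c((-2 - 1*1) - 8*0) = 1369/(-803 + 44*((-2 - 1*1) - 8*0)²) = 1369/(-803 + 44*((-2 - 1) + 0)²) = 1369/(-803 + 44*(-3 + 0)²) = 1369/(-803 + 44*(-3)²) = 1369/(-803 + 44*9) = 1369/(-803 + 396) = 1369/(-407) = 1369*(-1/407) = -37/11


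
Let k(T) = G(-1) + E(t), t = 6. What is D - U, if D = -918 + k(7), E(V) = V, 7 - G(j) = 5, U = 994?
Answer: -1904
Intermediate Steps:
G(j) = 2 (G(j) = 7 - 1*5 = 7 - 5 = 2)
k(T) = 8 (k(T) = 2 + 6 = 8)
D = -910 (D = -918 + 8 = -910)
D - U = -910 - 1*994 = -910 - 994 = -1904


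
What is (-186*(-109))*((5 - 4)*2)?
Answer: 40548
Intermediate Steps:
(-186*(-109))*((5 - 4)*2) = 20274*(1*2) = 20274*2 = 40548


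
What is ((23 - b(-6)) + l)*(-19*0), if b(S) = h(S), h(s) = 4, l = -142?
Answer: 0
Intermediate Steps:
b(S) = 4
((23 - b(-6)) + l)*(-19*0) = ((23 - 1*4) - 142)*(-19*0) = ((23 - 4) - 142)*0 = (19 - 142)*0 = -123*0 = 0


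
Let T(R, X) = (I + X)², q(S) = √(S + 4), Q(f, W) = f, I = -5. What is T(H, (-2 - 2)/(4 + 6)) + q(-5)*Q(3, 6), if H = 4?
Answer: 729/25 + 3*I ≈ 29.16 + 3.0*I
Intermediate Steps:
q(S) = √(4 + S)
T(R, X) = (-5 + X)²
T(H, (-2 - 2)/(4 + 6)) + q(-5)*Q(3, 6) = (-5 + (-2 - 2)/(4 + 6))² + √(4 - 5)*3 = (-5 - 4/10)² + √(-1)*3 = (-5 - 4*⅒)² + I*3 = (-5 - ⅖)² + 3*I = (-27/5)² + 3*I = 729/25 + 3*I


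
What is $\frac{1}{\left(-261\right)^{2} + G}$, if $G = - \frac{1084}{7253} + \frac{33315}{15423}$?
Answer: $\frac{37287673}{2540148544154} \approx 1.4679 \cdot 10^{-5}$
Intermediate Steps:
$G = \frac{74971721}{37287673}$ ($G = \left(-1084\right) \frac{1}{7253} + 33315 \cdot \frac{1}{15423} = - \frac{1084}{7253} + \frac{11105}{5141} = \frac{74971721}{37287673} \approx 2.0106$)
$\frac{1}{\left(-261\right)^{2} + G} = \frac{1}{\left(-261\right)^{2} + \frac{74971721}{37287673}} = \frac{1}{68121 + \frac{74971721}{37287673}} = \frac{1}{\frac{2540148544154}{37287673}} = \frac{37287673}{2540148544154}$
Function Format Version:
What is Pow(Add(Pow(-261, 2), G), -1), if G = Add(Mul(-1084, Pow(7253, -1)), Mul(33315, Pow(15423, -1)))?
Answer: Rational(37287673, 2540148544154) ≈ 1.4679e-5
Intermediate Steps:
G = Rational(74971721, 37287673) (G = Add(Mul(-1084, Rational(1, 7253)), Mul(33315, Rational(1, 15423))) = Add(Rational(-1084, 7253), Rational(11105, 5141)) = Rational(74971721, 37287673) ≈ 2.0106)
Pow(Add(Pow(-261, 2), G), -1) = Pow(Add(Pow(-261, 2), Rational(74971721, 37287673)), -1) = Pow(Add(68121, Rational(74971721, 37287673)), -1) = Pow(Rational(2540148544154, 37287673), -1) = Rational(37287673, 2540148544154)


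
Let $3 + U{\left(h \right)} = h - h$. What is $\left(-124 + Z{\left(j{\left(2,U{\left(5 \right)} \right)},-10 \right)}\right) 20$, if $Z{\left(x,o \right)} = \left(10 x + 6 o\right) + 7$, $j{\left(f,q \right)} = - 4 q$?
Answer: $-1140$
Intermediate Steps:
$U{\left(h \right)} = -3$ ($U{\left(h \right)} = -3 + \left(h - h\right) = -3 + 0 = -3$)
$Z{\left(x,o \right)} = 7 + 6 o + 10 x$ ($Z{\left(x,o \right)} = \left(6 o + 10 x\right) + 7 = 7 + 6 o + 10 x$)
$\left(-124 + Z{\left(j{\left(2,U{\left(5 \right)} \right)},-10 \right)}\right) 20 = \left(-124 + \left(7 + 6 \left(-10\right) + 10 \left(\left(-4\right) \left(-3\right)\right)\right)\right) 20 = \left(-124 + \left(7 - 60 + 10 \cdot 12\right)\right) 20 = \left(-124 + \left(7 - 60 + 120\right)\right) 20 = \left(-124 + 67\right) 20 = \left(-57\right) 20 = -1140$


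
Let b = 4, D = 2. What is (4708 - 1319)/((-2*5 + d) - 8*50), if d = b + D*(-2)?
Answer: -3389/410 ≈ -8.2659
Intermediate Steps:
d = 0 (d = 4 + 2*(-2) = 4 - 4 = 0)
(4708 - 1319)/((-2*5 + d) - 8*50) = (4708 - 1319)/((-2*5 + 0) - 8*50) = 3389/((-10 + 0) - 400) = 3389/(-10 - 400) = 3389/(-410) = 3389*(-1/410) = -3389/410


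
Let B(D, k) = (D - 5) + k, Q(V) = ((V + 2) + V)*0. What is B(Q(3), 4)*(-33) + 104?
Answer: 137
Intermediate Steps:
Q(V) = 0 (Q(V) = ((2 + V) + V)*0 = (2 + 2*V)*0 = 0)
B(D, k) = -5 + D + k (B(D, k) = (-5 + D) + k = -5 + D + k)
B(Q(3), 4)*(-33) + 104 = (-5 + 0 + 4)*(-33) + 104 = -1*(-33) + 104 = 33 + 104 = 137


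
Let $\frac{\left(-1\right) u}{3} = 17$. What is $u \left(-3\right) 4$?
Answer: $612$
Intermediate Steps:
$u = -51$ ($u = \left(-3\right) 17 = -51$)
$u \left(-3\right) 4 = \left(-51\right) \left(-3\right) 4 = 153 \cdot 4 = 612$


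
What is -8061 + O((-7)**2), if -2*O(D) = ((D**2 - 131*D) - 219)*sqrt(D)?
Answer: 13537/2 ≈ 6768.5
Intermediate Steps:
O(D) = -sqrt(D)*(-219 + D**2 - 131*D)/2 (O(D) = -((D**2 - 131*D) - 219)*sqrt(D)/2 = -(-219 + D**2 - 131*D)*sqrt(D)/2 = -sqrt(D)*(-219 + D**2 - 131*D)/2)
-8061 + O((-7)**2) = -8061 + sqrt((-7)**2)*(219 - ((-7)**2)**2 + 131*(-7)**2)/2 = -8061 + sqrt(49)*(219 - 1*49**2 + 131*49)/2 = -8061 + (1/2)*7*(219 - 1*2401 + 6419) = -8061 + (1/2)*7*(219 - 2401 + 6419) = -8061 + (1/2)*7*4237 = -8061 + 29659/2 = 13537/2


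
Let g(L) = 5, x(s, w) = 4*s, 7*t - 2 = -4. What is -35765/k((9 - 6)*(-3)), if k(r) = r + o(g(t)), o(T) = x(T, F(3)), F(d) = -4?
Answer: -35765/11 ≈ -3251.4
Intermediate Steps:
t = -2/7 (t = 2/7 + (⅐)*(-4) = 2/7 - 4/7 = -2/7 ≈ -0.28571)
o(T) = 4*T
k(r) = 20 + r (k(r) = r + 4*5 = r + 20 = 20 + r)
-35765/k((9 - 6)*(-3)) = -35765/(20 + (9 - 6)*(-3)) = -35765/(20 + 3*(-3)) = -35765/(20 - 9) = -35765/11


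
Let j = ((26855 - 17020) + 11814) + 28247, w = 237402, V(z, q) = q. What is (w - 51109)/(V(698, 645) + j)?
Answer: 186293/50541 ≈ 3.6860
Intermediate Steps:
j = 49896 (j = (9835 + 11814) + 28247 = 21649 + 28247 = 49896)
(w - 51109)/(V(698, 645) + j) = (237402 - 51109)/(645 + 49896) = 186293/50541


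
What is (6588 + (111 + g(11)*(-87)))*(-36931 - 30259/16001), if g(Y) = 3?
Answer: -3804621017220/16001 ≈ -2.3777e+8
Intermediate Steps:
(6588 + (111 + g(11)*(-87)))*(-36931 - 30259/16001) = (6588 + (111 + 3*(-87)))*(-36931 - 30259/16001) = (6588 + (111 - 261))*(-36931 - 30259*1/16001) = (6588 - 150)*(-36931 - 30259/16001) = 6438*(-590963190/16001) = -3804621017220/16001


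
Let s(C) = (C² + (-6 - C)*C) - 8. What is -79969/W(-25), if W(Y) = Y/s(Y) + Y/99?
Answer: 1124204202/6025 ≈ 1.8659e+5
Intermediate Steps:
s(C) = -8 + C² + C*(-6 - C) (s(C) = (C² + C*(-6 - C)) - 8 = -8 + C² + C*(-6 - C))
W(Y) = Y/99 + Y/(-8 - 6*Y) (W(Y) = Y/(-8 - 6*Y) + Y/99 = Y/99 + Y/(-8 - 6*Y))
-79969/W(-25) = -79969*(-198*(4 + 3*(-25))/(25*(-91 + 6*(-25)))) = -79969*(-198*(4 - 75)/(25*(-91 - 150))) = -79969/((1/198)*(-25)*(-241)/(-71)) = -79969/((1/198)*(-25)*(-1/71)*(-241)) = -79969/(-6025/14058) = -79969*(-14058/6025) = 1124204202/6025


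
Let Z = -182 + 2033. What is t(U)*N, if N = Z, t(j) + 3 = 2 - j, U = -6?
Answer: 9255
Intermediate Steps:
t(j) = -1 - j (t(j) = -3 + (2 - j) = -1 - j)
Z = 1851
N = 1851
t(U)*N = (-1 - 1*(-6))*1851 = (-1 + 6)*1851 = 5*1851 = 9255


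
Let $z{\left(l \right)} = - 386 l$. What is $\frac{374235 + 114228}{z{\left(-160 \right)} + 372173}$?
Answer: $\frac{488463}{433933} \approx 1.1257$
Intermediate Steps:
$\frac{374235 + 114228}{z{\left(-160 \right)} + 372173} = \frac{374235 + 114228}{\left(-386\right) \left(-160\right) + 372173} = \frac{488463}{61760 + 372173} = \frac{488463}{433933}$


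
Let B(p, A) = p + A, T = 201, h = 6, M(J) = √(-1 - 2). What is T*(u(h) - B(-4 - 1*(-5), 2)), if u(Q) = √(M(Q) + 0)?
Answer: -603 + 201*3^(¼)*√I ≈ -415.95 + 187.05*I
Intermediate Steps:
M(J) = I*√3 (M(J) = √(-3) = I*√3)
B(p, A) = A + p
u(Q) = 3^(¼)*√I (u(Q) = √(I*√3 + 0) = √(I*√3) = 3^(¼)*√I)
T*(u(h) - B(-4 - 1*(-5), 2)) = 201*(3^(¼)*√I - (2 + (-4 - 1*(-5)))) = 201*(3^(¼)*√I - (2 + (-4 + 5))) = 201*(3^(¼)*√I - (2 + 1)) = 201*(3^(¼)*√I - 1*3) = 201*(3^(¼)*√I - 3) = 201*(-3 + 3^(¼)*√I) = -603 + 201*3^(¼)*√I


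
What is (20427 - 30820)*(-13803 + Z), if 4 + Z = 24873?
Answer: -115008938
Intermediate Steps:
Z = 24869 (Z = -4 + 24873 = 24869)
(20427 - 30820)*(-13803 + Z) = (20427 - 30820)*(-13803 + 24869) = -10393*11066 = -115008938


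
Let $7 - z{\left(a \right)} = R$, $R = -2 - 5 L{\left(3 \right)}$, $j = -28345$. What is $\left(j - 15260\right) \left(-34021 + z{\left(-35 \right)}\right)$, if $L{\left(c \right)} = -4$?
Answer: $1483965360$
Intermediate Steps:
$R = 18$ ($R = -2 - -20 = -2 + 20 = 18$)
$z{\left(a \right)} = -11$ ($z{\left(a \right)} = 7 - 18 = -11$)
$\left(j - 15260\right) \left(-34021 + z{\left(-35 \right)}\right) = \left(-28345 - 15260\right) \left(-34021 - 11\right) = \left(-43605\right) \left(-34032\right) = 1483965360$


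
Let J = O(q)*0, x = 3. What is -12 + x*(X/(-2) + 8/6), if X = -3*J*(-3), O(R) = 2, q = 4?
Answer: -8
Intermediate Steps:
J = 0 (J = 2*0 = 0)
X = 0 (X = -3*0*(-3) = 0*(-3) = 0)
-12 + x*(X/(-2) + 8/6) = -12 + 3*(0/(-2) + 8/6) = -12 + 3*(0*(-½) + 8*(⅙)) = -12 + 3*(0 + 4/3) = -12 + 3*(4/3) = -12 + 4 = -8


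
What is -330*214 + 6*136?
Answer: -69804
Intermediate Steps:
-330*214 + 6*136 = -70620 + 816 = -69804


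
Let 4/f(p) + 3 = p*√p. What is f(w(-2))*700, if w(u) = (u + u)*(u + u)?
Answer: 2800/61 ≈ 45.902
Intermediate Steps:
w(u) = 4*u² (w(u) = (2*u)*(2*u) = 4*u²)
f(p) = 4/(-3 + p^(3/2)) (f(p) = 4/(-3 + p*√p) = 4/(-3 + p^(3/2)))
f(w(-2))*700 = (4/(-3 + (4*(-2)²)^(3/2)))*700 = (4/(-3 + (4*4)^(3/2)))*700 = (4/(-3 + 16^(3/2)))*700 = (4/(-3 + 64))*700 = (4/61)*700 = 2800/61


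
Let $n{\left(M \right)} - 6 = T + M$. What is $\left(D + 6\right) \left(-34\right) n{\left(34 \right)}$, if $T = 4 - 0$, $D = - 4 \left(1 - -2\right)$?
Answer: $8976$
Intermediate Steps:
$D = -12$ ($D = - 4 \left(1 + \left(-3 + 5\right)\right) = - 4 \left(1 + 2\right) = \left(-4\right) 3 = -12$)
$T = 4$ ($T = 4 + 0 = 4$)
$n{\left(M \right)} = 10 + M$ ($n{\left(M \right)} = 6 + \left(4 + M\right) = 10 + M$)
$\left(D + 6\right) \left(-34\right) n{\left(34 \right)} = \left(-12 + 6\right) \left(-34\right) \left(10 + 34\right) = \left(-6\right) \left(-34\right) 44 = 204 \cdot 44 = 8976$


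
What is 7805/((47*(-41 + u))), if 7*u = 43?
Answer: -54635/11468 ≈ -4.7641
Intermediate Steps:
u = 43/7 (u = (⅐)*43 = 43/7 ≈ 6.1429)
7805/((47*(-41 + u))) = 7805/((47*(-41 + 43/7))) = 7805/((47*(-244/7))) = 7805/(-11468/7) = 7805*(-7/11468) = -54635/11468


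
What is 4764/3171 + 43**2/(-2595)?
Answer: 2166467/2742915 ≈ 0.78984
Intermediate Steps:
4764/3171 + 43**2/(-2595) = 4764*(1/3171) + 1849*(-1/2595) = 1588/1057 - 1849/2595 = 2166467/2742915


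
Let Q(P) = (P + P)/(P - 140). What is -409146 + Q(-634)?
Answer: -158338868/387 ≈ -4.0914e+5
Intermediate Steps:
Q(P) = 2*P/(-140 + P) (Q(P) = (2*P)/(-140 + P) = 2*P/(-140 + P))
-409146 + Q(-634) = -409146 + 2*(-634)/(-140 - 634) = -409146 + 2*(-634)/(-774) = -409146 + 2*(-634)*(-1/774) = -409146 + 634/387 = -158338868/387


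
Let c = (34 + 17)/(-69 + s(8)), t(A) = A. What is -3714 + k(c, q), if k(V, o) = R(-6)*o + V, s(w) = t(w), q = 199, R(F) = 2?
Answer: -202327/61 ≈ -3316.8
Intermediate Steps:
s(w) = w
c = -51/61 (c = (34 + 17)/(-69 + 8) = 51/(-61) = 51*(-1/61) = -51/61 ≈ -0.83607)
k(V, o) = V + 2*o (k(V, o) = 2*o + V = V + 2*o)
-3714 + k(c, q) = -3714 + (-51/61 + 2*199) = -3714 + (-51/61 + 398) = -3714 + 24227/61 = -202327/61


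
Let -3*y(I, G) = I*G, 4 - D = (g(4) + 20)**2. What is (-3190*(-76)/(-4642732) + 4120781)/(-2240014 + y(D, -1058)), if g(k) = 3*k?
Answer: -4782920392813/3017467058322 ≈ -1.5851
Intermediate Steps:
D = -1020 (D = 4 - (3*4 + 20)**2 = 4 - (12 + 20)**2 = 4 - 1*32**2 = 4 - 1*1024 = 4 - 1024 = -1020)
y(I, G) = -G*I/3 (y(I, G) = -I*G/3 = -G*I/3)
(-3190*(-76)/(-4642732) + 4120781)/(-2240014 + y(D, -1058)) = (-3190*(-76)/(-4642732) + 4120781)/(-2240014 - 1/3*(-1058)*(-1020)) = (242440*(-1/4642732) + 4120781)/(-2240014 - 359720) = (-60610/1160683 + 4120781)/(-2599734) = (4782920392813/1160683)*(-1/2599734) = -4782920392813/3017467058322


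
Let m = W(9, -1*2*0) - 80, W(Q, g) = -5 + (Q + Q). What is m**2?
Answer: 4489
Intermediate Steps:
W(Q, g) = -5 + 2*Q
m = -67 (m = (-5 + 2*9) - 80 = (-5 + 18) - 80 = 13 - 80 = -67)
m**2 = (-67)**2 = 4489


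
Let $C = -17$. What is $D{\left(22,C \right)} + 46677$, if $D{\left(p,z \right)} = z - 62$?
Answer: $46598$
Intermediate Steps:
$D{\left(p,z \right)} = -62 + z$
$D{\left(22,C \right)} + 46677 = \left(-62 - 17\right) + 46677 = -79 + 46677 = 46598$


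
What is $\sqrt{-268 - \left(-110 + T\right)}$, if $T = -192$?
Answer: $\sqrt{34} \approx 5.8309$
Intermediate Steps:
$\sqrt{-268 - \left(-110 + T\right)} = \sqrt{-268 + \left(110 - -192\right)} = \sqrt{-268 + \left(110 + 192\right)} = \sqrt{-268 + 302} = \sqrt{34}$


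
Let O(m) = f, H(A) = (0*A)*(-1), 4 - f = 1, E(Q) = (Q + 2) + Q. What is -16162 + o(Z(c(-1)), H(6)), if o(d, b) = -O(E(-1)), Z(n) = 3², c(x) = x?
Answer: -16165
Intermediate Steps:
Z(n) = 9
E(Q) = 2 + 2*Q (E(Q) = (2 + Q) + Q = 2 + 2*Q)
f = 3 (f = 4 - 1*1 = 4 - 1 = 3)
H(A) = 0 (H(A) = 0*(-1) = 0)
O(m) = 3
o(d, b) = -3 (o(d, b) = -1*3 = -3)
-16162 + o(Z(c(-1)), H(6)) = -16162 - 3 = -16165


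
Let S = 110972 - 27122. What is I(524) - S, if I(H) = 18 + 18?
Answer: -83814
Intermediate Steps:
I(H) = 36
S = 83850
I(524) - S = 36 - 1*83850 = 36 - 83850 = -83814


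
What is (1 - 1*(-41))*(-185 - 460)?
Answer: -27090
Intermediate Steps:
(1 - 1*(-41))*(-185 - 460) = (1 + 41)*(-645) = 42*(-645) = -27090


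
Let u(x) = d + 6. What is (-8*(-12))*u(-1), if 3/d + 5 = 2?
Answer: 480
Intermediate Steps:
d = -1 (d = 3/(-5 + 2) = 3/(-3) = 3*(-⅓) = -1)
u(x) = 5 (u(x) = -1 + 6 = 5)
(-8*(-12))*u(-1) = -8*(-12)*5 = 96*5 = 480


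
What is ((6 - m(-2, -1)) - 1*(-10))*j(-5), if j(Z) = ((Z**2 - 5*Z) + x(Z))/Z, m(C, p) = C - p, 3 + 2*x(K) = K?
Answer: -782/5 ≈ -156.40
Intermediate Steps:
x(K) = -3/2 + K/2
j(Z) = (-3/2 + Z**2 - 9*Z/2)/Z (j(Z) = ((Z**2 - 5*Z) + (-3/2 + Z/2))/Z = (-3/2 + Z**2 - 9*Z/2)/Z)
((6 - m(-2, -1)) - 1*(-10))*j(-5) = ((6 - (-2 - 1*(-1))) - 1*(-10))*(-9/2 - 5 - 3/2/(-5)) = ((6 - (-2 + 1)) + 10)*(-9/2 - 5 - 3/2*(-1/5)) = ((6 - 1*(-1)) + 10)*(-9/2 - 5 + 3/10) = ((6 + 1) + 10)*(-46/5) = (7 + 10)*(-46/5) = 17*(-46/5) = -782/5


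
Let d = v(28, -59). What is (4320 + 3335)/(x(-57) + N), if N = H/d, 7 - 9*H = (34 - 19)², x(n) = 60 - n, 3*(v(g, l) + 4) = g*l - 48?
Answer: 3931608/60113 ≈ 65.404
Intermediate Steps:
v(g, l) = -20 + g*l/3 (v(g, l) = -4 + (g*l - 48)/3 = -4 + (-48 + g*l)/3 = -4 + (-16 + g*l/3) = -20 + g*l/3)
d = -1712/3 (d = -20 + (⅓)*28*(-59) = -20 - 1652/3 = -1712/3 ≈ -570.67)
H = -218/9 (H = 7/9 - (34 - 19)²/9 = 7/9 - ⅑*15² = 7/9 - ⅑*225 = 7/9 - 25 = -218/9 ≈ -24.222)
N = 109/2568 (N = -218/(9*(-1712/3)) = -218/9*(-3/1712) = 109/2568 ≈ 0.042445)
(4320 + 3335)/(x(-57) + N) = (4320 + 3335)/((60 - 1*(-57)) + 109/2568) = 7655/((60 + 57) + 109/2568) = 7655/(117 + 109/2568) = 7655/(300565/2568) = 7655*(2568/300565) = 3931608/60113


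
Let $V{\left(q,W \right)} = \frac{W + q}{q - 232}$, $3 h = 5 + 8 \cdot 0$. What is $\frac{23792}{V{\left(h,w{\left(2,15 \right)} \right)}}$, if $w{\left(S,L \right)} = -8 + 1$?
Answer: $1027517$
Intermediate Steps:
$w{\left(S,L \right)} = -7$
$h = \frac{5}{3}$ ($h = \frac{5 + 8 \cdot 0}{3} = \frac{5 + 0}{3} = \frac{1}{3} \cdot 5 = \frac{5}{3} \approx 1.6667$)
$V{\left(q,W \right)} = \frac{W + q}{-232 + q}$
$\frac{23792}{V{\left(h,w{\left(2,15 \right)} \right)}} = \frac{23792}{\frac{1}{-232 + \frac{5}{3}} \left(-7 + \frac{5}{3}\right)} = \frac{23792}{\frac{1}{- \frac{691}{3}} \left(- \frac{16}{3}\right)} = \frac{23792}{\left(- \frac{3}{691}\right) \left(- \frac{16}{3}\right)} = \frac{23792}{\frac{16}{691}} = 23792 \cdot \frac{691}{16} = 1027517$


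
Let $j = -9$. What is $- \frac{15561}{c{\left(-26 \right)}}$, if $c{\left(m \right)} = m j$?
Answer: $- \frac{133}{2} \approx -66.5$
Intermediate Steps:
$c{\left(m \right)} = - 9 m$ ($c{\left(m \right)} = m \left(-9\right) = - 9 m$)
$- \frac{15561}{c{\left(-26 \right)}} = - \frac{15561}{\left(-9\right) \left(-26\right)} = - \frac{15561}{234} = \left(-15561\right) \frac{1}{234} = - \frac{133}{2}$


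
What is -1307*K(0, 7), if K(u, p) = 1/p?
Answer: -1307/7 ≈ -186.71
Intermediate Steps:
-1307*K(0, 7) = -1307/7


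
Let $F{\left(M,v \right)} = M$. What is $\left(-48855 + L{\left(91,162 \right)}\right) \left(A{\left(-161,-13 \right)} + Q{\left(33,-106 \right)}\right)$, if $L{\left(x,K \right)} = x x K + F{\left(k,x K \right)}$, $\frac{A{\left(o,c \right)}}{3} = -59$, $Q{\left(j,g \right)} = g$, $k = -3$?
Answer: $-365823912$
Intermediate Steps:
$A{\left(o,c \right)} = -177$ ($A{\left(o,c \right)} = 3 \left(-59\right) = -177$)
$L{\left(x,K \right)} = -3 + K x^{2}$ ($L{\left(x,K \right)} = x x K - 3 = x^{2} K - 3 = K x^{2} - 3 = -3 + K x^{2}$)
$\left(-48855 + L{\left(91,162 \right)}\right) \left(A{\left(-161,-13 \right)} + Q{\left(33,-106 \right)}\right) = \left(-48855 - \left(3 - 162 \cdot 91^{2}\right)\right) \left(-177 - 106\right) = \left(-48855 + \left(-3 + 162 \cdot 8281\right)\right) \left(-283\right) = \left(-48855 + \left(-3 + 1341522\right)\right) \left(-283\right) = \left(-48855 + 1341519\right) \left(-283\right) = 1292664 \left(-283\right) = -365823912$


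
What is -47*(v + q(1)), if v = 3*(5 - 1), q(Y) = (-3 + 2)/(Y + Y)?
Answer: -1081/2 ≈ -540.50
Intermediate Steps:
q(Y) = -1/(2*Y)
v = 12 (v = 3*4 = 12)
-47*(v + q(1)) = -47*(12 - ½/1) = -47*(12 - ½*1) = -47*(12 - ½) = -47*23/2 = -1081/2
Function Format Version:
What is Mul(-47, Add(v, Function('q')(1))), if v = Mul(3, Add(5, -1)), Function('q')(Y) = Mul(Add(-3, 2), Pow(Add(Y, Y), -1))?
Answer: Rational(-1081, 2) ≈ -540.50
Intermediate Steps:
Function('q')(Y) = Mul(Rational(-1, 2), Pow(Y, -1)) (Function('q')(Y) = Mul(-1, Pow(Mul(2, Y), -1)) = Mul(-1, Mul(Rational(1, 2), Pow(Y, -1))) = Mul(Rational(-1, 2), Pow(Y, -1)))
v = 12 (v = Mul(3, 4) = 12)
Mul(-47, Add(v, Function('q')(1))) = Mul(-47, Add(12, Mul(Rational(-1, 2), Pow(1, -1)))) = Mul(-47, Add(12, Mul(Rational(-1, 2), 1))) = Mul(-47, Add(12, Rational(-1, 2))) = Mul(-47, Rational(23, 2)) = Rational(-1081, 2)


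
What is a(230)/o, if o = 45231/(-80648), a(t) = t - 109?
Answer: -9758408/45231 ≈ -215.75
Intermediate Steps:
a(t) = -109 + t
o = -45231/80648 (o = 45231*(-1/80648) = -45231/80648 ≈ -0.56084)
a(230)/o = (-109 + 230)/(-45231/80648) = 121*(-80648/45231) = -9758408/45231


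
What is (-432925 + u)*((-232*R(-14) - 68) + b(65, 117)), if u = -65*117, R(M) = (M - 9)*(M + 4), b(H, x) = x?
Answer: 23485094830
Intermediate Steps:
R(M) = (-9 + M)*(4 + M)
u = -7605
(-432925 + u)*((-232*R(-14) - 68) + b(65, 117)) = (-432925 - 7605)*((-232*(-36 + (-14)² - 5*(-14)) - 68) + 117) = -440530*((-232*(-36 + 196 + 70) - 68) + 117) = -440530*((-232*230 - 68) + 117) = -440530*((-53360 - 68) + 117) = -440530*(-53428 + 117) = -440530*(-53311) = 23485094830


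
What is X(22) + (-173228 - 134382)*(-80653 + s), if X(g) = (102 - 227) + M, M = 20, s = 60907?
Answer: 6074066955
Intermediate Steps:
X(g) = -105 (X(g) = (102 - 227) + 20 = -125 + 20 = -105)
X(22) + (-173228 - 134382)*(-80653 + s) = -105 + (-173228 - 134382)*(-80653 + 60907) = -105 - 307610*(-19746) = -105 + 6074067060 = 6074066955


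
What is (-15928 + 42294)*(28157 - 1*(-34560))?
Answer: 1653596422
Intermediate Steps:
(-15928 + 42294)*(28157 - 1*(-34560)) = 26366*(28157 + 34560) = 26366*62717 = 1653596422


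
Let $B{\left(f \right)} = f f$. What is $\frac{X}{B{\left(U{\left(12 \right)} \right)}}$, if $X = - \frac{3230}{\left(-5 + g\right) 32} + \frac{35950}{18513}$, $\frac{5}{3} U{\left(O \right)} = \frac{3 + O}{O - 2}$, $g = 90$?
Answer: $\frac{5586325}{5998212} \approx 0.93133$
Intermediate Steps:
$U{\left(O \right)} = \frac{3 \left(3 + O\right)}{5 \left(-2 + O\right)}$ ($U{\left(O \right)} = \frac{3 \frac{3 + O}{O - 2}}{5} = \frac{3 \frac{3 + O}{-2 + O}}{5} = \frac{3 \left(3 + O\right)}{5 \left(-2 + O\right)}$)
$B{\left(f \right)} = f^{2}$
$X = \frac{223453}{296208}$ ($X = - \frac{3230}{\left(-5 + 90\right) 32} + \frac{35950}{18513} = - \frac{3230}{85 \cdot 32} + 35950 \cdot \frac{1}{18513} = - \frac{3230}{2720} + \frac{35950}{18513} = \left(-3230\right) \frac{1}{2720} + \frac{35950}{18513} = - \frac{19}{16} + \frac{35950}{18513} = \frac{223453}{296208} \approx 0.75438$)
$\frac{X}{B{\left(U{\left(12 \right)} \right)}} = \frac{223453}{296208 \left(\frac{3 \left(3 + 12\right)}{5 \left(-2 + 12\right)}\right)^{2}} = \frac{223453}{296208 \left(\frac{3}{5} \cdot \frac{1}{10} \cdot 15\right)^{2}} = \frac{223453}{296208 \left(\frac{9}{10}\right)^{2}} = \frac{223453}{296208 \cdot \frac{81}{100}} = \frac{223453}{296208} \cdot \frac{100}{81} = \frac{5586325}{5998212}$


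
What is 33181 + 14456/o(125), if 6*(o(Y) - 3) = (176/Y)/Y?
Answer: 5346623053/140713 ≈ 37997.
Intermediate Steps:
o(Y) = 3 + 88/(3*Y²) (o(Y) = 3 + ((176/Y)/Y)/6 = 3 + (176/Y²)/6 = 3 + 88/(3*Y²))
33181 + 14456/o(125) = 33181 + 14456/(3 + (88/3)/125²) = 33181 + 14456/(3 + (88/3)*(1/15625)) = 33181 + 14456/(3 + 88/46875) = 33181 + 14456/(140713/46875) = 33181 + 14456*(46875/140713) = 33181 + 677625000/140713 = 5346623053/140713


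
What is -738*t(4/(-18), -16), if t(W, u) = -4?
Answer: 2952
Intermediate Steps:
-738*t(4/(-18), -16) = -738*(-4) = 2952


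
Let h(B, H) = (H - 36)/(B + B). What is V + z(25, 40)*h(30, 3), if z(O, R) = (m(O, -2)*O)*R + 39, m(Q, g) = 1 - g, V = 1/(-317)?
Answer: -10597013/6340 ≈ -1671.5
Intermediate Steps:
V = -1/317 ≈ -0.0031546
h(B, H) = (-36 + H)/(2*B) (h(B, H) = (-36 + H)/((2*B)) = (-36 + H)*(1/(2*B)) = (-36 + H)/(2*B))
z(O, R) = 39 + 3*O*R (z(O, R) = ((1 - 1*(-2))*O)*R + 39 = ((1 + 2)*O)*R + 39 = (3*O)*R + 39 = 3*O*R + 39 = 39 + 3*O*R)
V + z(25, 40)*h(30, 3) = -1/317 + (39 + 3*25*40)*((½)*(-36 + 3)/30) = -1/317 + (39 + 3000)*((½)*(1/30)*(-33)) = -1/317 + 3039*(-11/20) = -1/317 - 33429/20 = -10597013/6340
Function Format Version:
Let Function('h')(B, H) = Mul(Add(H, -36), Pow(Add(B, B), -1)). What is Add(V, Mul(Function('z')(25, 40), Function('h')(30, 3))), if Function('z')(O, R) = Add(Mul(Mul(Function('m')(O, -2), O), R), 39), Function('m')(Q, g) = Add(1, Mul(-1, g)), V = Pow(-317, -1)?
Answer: Rational(-10597013, 6340) ≈ -1671.5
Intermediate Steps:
V = Rational(-1, 317) ≈ -0.0031546
Function('h')(B, H) = Mul(Rational(1, 2), Pow(B, -1), Add(-36, H)) (Function('h')(B, H) = Mul(Add(-36, H), Pow(Mul(2, B), -1)) = Mul(Add(-36, H), Mul(Rational(1, 2), Pow(B, -1))) = Mul(Rational(1, 2), Pow(B, -1), Add(-36, H)))
Function('z')(O, R) = Add(39, Mul(3, O, R)) (Function('z')(O, R) = Add(Mul(Mul(Add(1, Mul(-1, -2)), O), R), 39) = Add(Mul(Mul(Add(1, 2), O), R), 39) = Add(Mul(Mul(3, O), R), 39) = Add(Mul(3, O, R), 39) = Add(39, Mul(3, O, R)))
Add(V, Mul(Function('z')(25, 40), Function('h')(30, 3))) = Add(Rational(-1, 317), Mul(Add(39, Mul(3, 25, 40)), Mul(Rational(1, 2), Pow(30, -1), Add(-36, 3)))) = Add(Rational(-1, 317), Mul(Add(39, 3000), Mul(Rational(1, 2), Rational(1, 30), -33))) = Add(Rational(-1, 317), Mul(3039, Rational(-11, 20))) = Add(Rational(-1, 317), Rational(-33429, 20)) = Rational(-10597013, 6340)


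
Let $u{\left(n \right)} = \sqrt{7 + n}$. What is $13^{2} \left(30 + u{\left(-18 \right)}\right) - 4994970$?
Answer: $-4989900 + 169 i \sqrt{11} \approx -4.9899 \cdot 10^{6} + 560.51 i$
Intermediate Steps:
$13^{2} \left(30 + u{\left(-18 \right)}\right) - 4994970 = 13^{2} \left(30 + \sqrt{7 - 18}\right) - 4994970 = 169 \left(30 + \sqrt{-11}\right) - 4994970 = 169 \left(30 + i \sqrt{11}\right) - 4994970 = \left(5070 + 169 i \sqrt{11}\right) - 4994970 = -4989900 + 169 i \sqrt{11}$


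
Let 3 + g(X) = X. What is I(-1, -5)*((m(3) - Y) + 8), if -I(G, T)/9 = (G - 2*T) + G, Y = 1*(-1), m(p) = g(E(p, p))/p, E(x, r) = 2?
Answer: -624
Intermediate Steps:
g(X) = -3 + X
m(p) = -1/p (m(p) = (-3 + 2)/p = -1/p)
Y = -1
I(G, T) = -18*G + 18*T (I(G, T) = -9*((G - 2*T) + G) = -9*(-2*T + 2*G) = -18*G + 18*T)
I(-1, -5)*((m(3) - Y) + 8) = (-18*(-1) + 18*(-5))*((-1/3 - 1*(-1)) + 8) = (18 - 90)*((-1*⅓ + 1) + 8) = -72*((-⅓ + 1) + 8) = -72*(⅔ + 8) = -72*26/3 = -624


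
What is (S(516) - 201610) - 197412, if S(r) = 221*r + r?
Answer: -284470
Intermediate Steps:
S(r) = 222*r
(S(516) - 201610) - 197412 = (222*516 - 201610) - 197412 = (114552 - 201610) - 197412 = -87058 - 197412 = -284470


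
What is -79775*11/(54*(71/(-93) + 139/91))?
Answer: -2475498025/116388 ≈ -21269.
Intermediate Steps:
-79775*11/(54*(71/(-93) + 139/91)) = -79775*11/(54*(71*(-1/93) + 139*(1/91))) = -79775*11/(54*(-71/93 + 139/91)) = -79775/((6466/8463)*(54/11)) = -79775/116388/31031 = -79775*31031/116388 = -2475498025/116388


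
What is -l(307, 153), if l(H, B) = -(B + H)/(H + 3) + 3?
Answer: -47/31 ≈ -1.5161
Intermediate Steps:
l(H, B) = 3 - (B + H)/(3 + H) (l(H, B) = -(B + H)/(3 + H) + 3 = 3 - (B + H)/(3 + H))
-l(307, 153) = -(9 - 1*153 + 2*307)/(3 + 307) = -(9 - 153 + 614)/310 = -470/310 = -1*47/31 = -47/31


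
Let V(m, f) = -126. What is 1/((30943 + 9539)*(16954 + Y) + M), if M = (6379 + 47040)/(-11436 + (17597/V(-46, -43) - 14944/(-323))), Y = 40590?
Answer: 469223215/1093053697874022258 ≈ 4.2928e-10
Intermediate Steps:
M = -2174046462/469223215 (M = (6379 + 47040)/(-11436 + (17597/(-126) - 14944/(-323))) = 53419/(-11436 + (17597*(-1/126) - 14944*(-1/323))) = 53419/(-11436 + (-17597/126 + 14944/323)) = 53419/(-11436 - 3800887/40698) = 53419/(-469223215/40698) = 53419*(-40698/469223215) = -2174046462/469223215 ≈ -4.6333)
1/((30943 + 9539)*(16954 + Y) + M) = 1/((30943 + 9539)*(16954 + 40590) - 2174046462/469223215) = 1/(40482*57544 - 2174046462/469223215) = 1/(2329496208 - 2174046462/469223215) = 1/(1093053697874022258/469223215) = 469223215/1093053697874022258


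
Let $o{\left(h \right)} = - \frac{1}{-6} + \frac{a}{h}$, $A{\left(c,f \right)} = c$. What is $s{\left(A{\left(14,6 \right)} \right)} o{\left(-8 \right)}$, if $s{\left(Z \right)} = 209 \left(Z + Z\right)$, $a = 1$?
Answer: $\frac{1463}{6} \approx 243.83$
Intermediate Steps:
$o{\left(h \right)} = \frac{1}{6} + \frac{1}{h}$ ($o{\left(h \right)} = - \frac{1}{-6} + 1 \frac{1}{h} = \left(-1\right) \left(- \frac{1}{6}\right) + \frac{1}{h} = \frac{1}{6} + \frac{1}{h}$)
$s{\left(Z \right)} = 418 Z$ ($s{\left(Z \right)} = 209 \cdot 2 Z = 418 Z$)
$s{\left(A{\left(14,6 \right)} \right)} o{\left(-8 \right)} = 418 \cdot 14 \frac{6 - 8}{6 \left(-8\right)} = 5852 \cdot \frac{1}{6} \left(- \frac{1}{8}\right) \left(-2\right) = 5852 \cdot \frac{1}{24} = \frac{1463}{6}$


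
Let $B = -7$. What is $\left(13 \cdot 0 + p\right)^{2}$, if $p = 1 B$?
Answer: $49$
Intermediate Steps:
$p = -7$ ($p = 1 \left(-7\right) = -7$)
$\left(13 \cdot 0 + p\right)^{2} = \left(13 \cdot 0 - 7\right)^{2} = \left(0 - 7\right)^{2} = \left(-7\right)^{2} = 49$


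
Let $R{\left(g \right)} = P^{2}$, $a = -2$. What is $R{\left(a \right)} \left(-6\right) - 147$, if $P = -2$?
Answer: $-171$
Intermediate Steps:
$R{\left(g \right)} = 4$ ($R{\left(g \right)} = \left(-2\right)^{2} = 4$)
$R{\left(a \right)} \left(-6\right) - 147 = 4 \left(-6\right) - 147 = -24 - 147 = -171$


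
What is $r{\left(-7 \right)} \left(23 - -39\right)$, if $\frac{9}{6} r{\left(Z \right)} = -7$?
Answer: $- \frac{868}{3} \approx -289.33$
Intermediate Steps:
$r{\left(Z \right)} = - \frac{14}{3}$ ($r{\left(Z \right)} = \frac{2}{3} \left(-7\right) = - \frac{14}{3}$)
$r{\left(-7 \right)} \left(23 - -39\right) = - \frac{14 \left(23 - -39\right)}{3} = - \frac{14 \left(23 + 39\right)}{3} = \left(- \frac{14}{3}\right) 62 = - \frac{868}{3}$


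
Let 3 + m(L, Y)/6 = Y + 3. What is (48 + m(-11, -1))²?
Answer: 1764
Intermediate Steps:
m(L, Y) = 6*Y (m(L, Y) = -18 + 6*(Y + 3) = -18 + 6*(3 + Y) = -18 + (18 + 6*Y) = 6*Y)
(48 + m(-11, -1))² = (48 + 6*(-1))² = (48 - 6)² = 42² = 1764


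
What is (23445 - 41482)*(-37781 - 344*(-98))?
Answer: 73392553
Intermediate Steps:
(23445 - 41482)*(-37781 - 344*(-98)) = -18037*(-37781 + 33712) = -18037*(-4069) = 73392553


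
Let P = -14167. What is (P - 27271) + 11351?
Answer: -30087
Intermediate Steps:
(P - 27271) + 11351 = (-14167 - 27271) + 11351 = -41438 + 11351 = -30087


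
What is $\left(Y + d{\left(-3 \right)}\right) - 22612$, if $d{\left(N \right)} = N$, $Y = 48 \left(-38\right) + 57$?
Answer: $-24382$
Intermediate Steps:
$Y = -1767$ ($Y = -1824 + 57 = -1767$)
$\left(Y + d{\left(-3 \right)}\right) - 22612 = \left(-1767 - 3\right) - 22612 = -1770 - 22612 = -24382$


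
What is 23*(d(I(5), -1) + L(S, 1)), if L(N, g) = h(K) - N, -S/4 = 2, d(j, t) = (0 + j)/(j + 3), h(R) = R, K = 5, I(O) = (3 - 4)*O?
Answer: 713/2 ≈ 356.50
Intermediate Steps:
I(O) = -O
d(j, t) = j/(3 + j)
S = -8 (S = -4*2 = -8)
L(N, g) = 5 - N
23*(d(I(5), -1) + L(S, 1)) = 23*((-1*5)/(3 - 1*5) + (5 - 1*(-8))) = 23*(-5/(3 - 5) + (5 + 8)) = 23*(-5/(-2) + 13) = 23*(-5*(-½) + 13) = 23*(5/2 + 13) = 23*(31/2) = 713/2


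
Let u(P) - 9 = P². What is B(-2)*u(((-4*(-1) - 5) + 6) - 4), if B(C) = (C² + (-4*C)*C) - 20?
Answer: -320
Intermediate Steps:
B(C) = -20 - 3*C² (B(C) = (C² - 4*C²) - 20 = -3*C² - 20 = -20 - 3*C²)
u(P) = 9 + P²
B(-2)*u(((-4*(-1) - 5) + 6) - 4) = (-20 - 3*(-2)²)*(9 + (((-4*(-1) - 5) + 6) - 4)²) = (-20 - 3*4)*(9 + (((4 - 5) + 6) - 4)²) = (-20 - 12)*(9 + ((-1 + 6) - 4)²) = -32*(9 + (5 - 4)²) = -32*(9 + 1²) = -32*(9 + 1) = -32*10 = -320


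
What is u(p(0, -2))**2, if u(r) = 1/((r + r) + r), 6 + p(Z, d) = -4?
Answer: 1/900 ≈ 0.0011111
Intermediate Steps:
p(Z, d) = -10 (p(Z, d) = -6 - 4 = -10)
u(r) = 1/(3*r) (u(r) = 1/(2*r + r) = 1/(3*r))
u(p(0, -2))**2 = ((1/3)/(-10))**2 = ((1/3)*(-1/10))**2 = (-1/30)**2 = 1/900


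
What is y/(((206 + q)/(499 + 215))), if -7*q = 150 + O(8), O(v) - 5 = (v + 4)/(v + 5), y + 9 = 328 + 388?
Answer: 15312206/5573 ≈ 2747.6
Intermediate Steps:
y = 707 (y = -9 + (328 + 388) = -9 + 716 = 707)
O(v) = 5 + (4 + v)/(5 + v) (O(v) = 5 + (v + 4)/(v + 5) = 5 + (4 + v)/(5 + v))
q = -2027/91 (q = -(150 + (29 + 6*8)/(5 + 8))/7 = -(150 + (29 + 48)/13)/7 = -(150 + (1/13)*77)/7 = -(150 + 77/13)/7 = -1/7*2027/13 = -2027/91 ≈ -22.275)
y/(((206 + q)/(499 + 215))) = 707/(((206 - 2027/91)/(499 + 215))) = 707/(((16719/91)/714)) = 707/(((16719/91)*(1/714))) = 707/(5573/21658) = 707*(21658/5573) = 15312206/5573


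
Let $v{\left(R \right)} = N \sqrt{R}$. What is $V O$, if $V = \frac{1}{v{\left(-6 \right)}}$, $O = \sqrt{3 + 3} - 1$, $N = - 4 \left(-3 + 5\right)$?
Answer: $\frac{i \left(6 - \sqrt{6}\right)}{48} \approx 0.073969 i$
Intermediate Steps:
$N = -8$ ($N = \left(-4\right) 2 = -8$)
$v{\left(R \right)} = - 8 \sqrt{R}$
$O = -1 + \sqrt{6}$ ($O = \sqrt{6} - 1 = -1 + \sqrt{6} \approx 1.4495$)
$V = \frac{i \sqrt{6}}{48}$ ($V = \frac{1}{\left(-8\right) \sqrt{-6}} = \frac{1}{\left(-8\right) i \sqrt{6}} = \frac{i \sqrt{6}}{48} \approx 0.051031 i$)
$V O = \frac{i \sqrt{6}}{48} \left(-1 + \sqrt{6}\right) = \frac{i \sqrt{6} \left(-1 + \sqrt{6}\right)}{48}$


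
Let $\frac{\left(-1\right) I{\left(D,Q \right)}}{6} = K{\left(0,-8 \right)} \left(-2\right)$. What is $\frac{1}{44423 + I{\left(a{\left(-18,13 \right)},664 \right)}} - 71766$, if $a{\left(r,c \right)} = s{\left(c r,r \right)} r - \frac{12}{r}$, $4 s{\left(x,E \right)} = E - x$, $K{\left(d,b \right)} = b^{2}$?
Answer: $- \frac{3243177305}{45191} \approx -71766.0$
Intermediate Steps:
$s{\left(x,E \right)} = - \frac{x}{4} + \frac{E}{4}$ ($s{\left(x,E \right)} = \frac{E - x}{4} = - \frac{x}{4} + \frac{E}{4}$)
$a{\left(r,c \right)} = - \frac{12}{r} + r \left(\frac{r}{4} - \frac{c r}{4}\right)$ ($a{\left(r,c \right)} = \left(- \frac{c r}{4} + \frac{r}{4}\right) r - \frac{12}{r} = \left(\frac{r}{4} - \frac{c r}{4}\right) r - \frac{12}{r} = r \left(\frac{r}{4} - \frac{c r}{4}\right) - \frac{12}{r} = - \frac{12}{r} + r \left(\frac{r}{4} - \frac{c r}{4}\right)$)
$I{\left(D,Q \right)} = 768$ ($I{\left(D,Q \right)} = - 6 \left(-8\right)^{2} \left(-2\right) = - 6 \cdot 64 \left(-2\right) = \left(-6\right) \left(-128\right) = 768$)
$\frac{1}{44423 + I{\left(a{\left(-18,13 \right)},664 \right)}} - 71766 = \frac{1}{44423 + 768} - 71766 = \frac{1}{45191} - 71766 = - \frac{3243177305}{45191}$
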